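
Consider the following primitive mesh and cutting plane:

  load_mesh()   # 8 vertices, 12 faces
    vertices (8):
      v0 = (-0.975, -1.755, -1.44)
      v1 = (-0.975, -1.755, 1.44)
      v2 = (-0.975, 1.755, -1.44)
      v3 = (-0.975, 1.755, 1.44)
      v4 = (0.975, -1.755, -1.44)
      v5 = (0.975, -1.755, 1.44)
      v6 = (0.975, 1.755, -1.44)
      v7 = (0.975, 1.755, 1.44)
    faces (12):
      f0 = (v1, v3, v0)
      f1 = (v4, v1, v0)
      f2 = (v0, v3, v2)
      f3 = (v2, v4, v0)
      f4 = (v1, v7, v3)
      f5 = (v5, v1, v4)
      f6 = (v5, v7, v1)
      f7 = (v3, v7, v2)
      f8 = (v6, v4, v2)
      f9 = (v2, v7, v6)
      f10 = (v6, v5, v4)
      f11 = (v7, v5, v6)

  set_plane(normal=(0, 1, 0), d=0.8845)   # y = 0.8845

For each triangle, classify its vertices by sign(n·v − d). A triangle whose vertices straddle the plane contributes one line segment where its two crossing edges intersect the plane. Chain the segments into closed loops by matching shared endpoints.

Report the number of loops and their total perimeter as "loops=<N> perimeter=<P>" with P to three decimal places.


loops=1 perimeter=9.660

Straddling triangles (8 of 12):
  (v1,v3,v0) [-+-] → (-0.975, 0.8845, 1.44)–(-0.975, 0.8845, 0.725744)  len=0.7143
  (v0,v3,v2) [-++] → (-0.975, 0.8845, 0.725744)–(-0.975, 0.8845, -1.44)  len=2.1657
  (v2,v4,v0) [+--] → (-0.491389, 0.8845, -1.44)–(-0.975, 0.8845, -1.44)  len=0.4836
  (v1,v7,v3) [-++] → (0.491389, 0.8845, 1.44)–(-0.975, 0.8845, 1.44)  len=1.4664
  (v5,v7,v1) [-+-] → (0.975, 0.8845, 1.44)–(0.491389, 0.8845, 1.44)  len=0.4836
  (v6,v4,v2) [+-+] → (0.975, 0.8845, -1.44)–(-0.491389, 0.8845, -1.44)  len=1.4664
  (v6,v5,v4) [+--] → (0.975, 0.8845, -0.725744)–(0.975, 0.8845, -1.44)  len=0.7143
  (v7,v5,v6) [+-+] → (0.975, 0.8845, 1.44)–(0.975, 0.8845, -0.725744)  len=2.1657

Chained into 1 loop(s):
  loop 1: 8 segments, perimeter = 9.6600
Total perimeter = 9.660


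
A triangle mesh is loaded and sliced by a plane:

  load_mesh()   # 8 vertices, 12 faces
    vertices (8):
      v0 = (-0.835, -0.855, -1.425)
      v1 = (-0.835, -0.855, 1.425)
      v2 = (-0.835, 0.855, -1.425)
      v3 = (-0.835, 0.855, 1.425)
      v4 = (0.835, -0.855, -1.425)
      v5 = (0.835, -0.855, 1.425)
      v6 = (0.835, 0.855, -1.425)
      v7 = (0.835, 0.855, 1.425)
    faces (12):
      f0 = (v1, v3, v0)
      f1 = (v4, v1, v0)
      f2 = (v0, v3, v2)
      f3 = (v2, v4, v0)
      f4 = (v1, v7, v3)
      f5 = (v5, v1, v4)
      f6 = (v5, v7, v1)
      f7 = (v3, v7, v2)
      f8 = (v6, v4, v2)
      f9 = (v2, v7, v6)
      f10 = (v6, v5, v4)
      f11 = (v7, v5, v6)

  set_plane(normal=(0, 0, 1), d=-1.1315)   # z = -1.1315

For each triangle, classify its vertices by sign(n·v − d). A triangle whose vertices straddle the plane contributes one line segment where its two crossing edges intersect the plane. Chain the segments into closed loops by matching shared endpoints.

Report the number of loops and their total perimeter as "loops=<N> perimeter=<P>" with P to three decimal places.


loops=1 perimeter=6.760

Straddling triangles (8 of 12):
  (v1,v3,v0) [++-] → (-0.835, -0.6789, -1.1315)–(-0.835, -0.855, -1.1315)  len=0.1761
  (v4,v1,v0) [-+-] → (0.663019, -0.855, -1.1315)–(-0.835, -0.855, -1.1315)  len=1.4980
  (v0,v3,v2) [-+-] → (-0.835, -0.6789, -1.1315)–(-0.835, 0.855, -1.1315)  len=1.5339
  (v5,v1,v4) [++-] → (0.663019, -0.855, -1.1315)–(0.835, -0.855, -1.1315)  len=0.1720
  (v3,v7,v2) [++-] → (-0.663019, 0.855, -1.1315)–(-0.835, 0.855, -1.1315)  len=0.1720
  (v2,v7,v6) [-+-] → (-0.663019, 0.855, -1.1315)–(0.835, 0.855, -1.1315)  len=1.4980
  (v6,v5,v4) [-+-] → (0.835, 0.6789, -1.1315)–(0.835, -0.855, -1.1315)  len=1.5339
  (v7,v5,v6) [++-] → (0.835, 0.6789, -1.1315)–(0.835, 0.855, -1.1315)  len=0.1761

Chained into 1 loop(s):
  loop 1: 8 segments, perimeter = 6.7600
Total perimeter = 6.760


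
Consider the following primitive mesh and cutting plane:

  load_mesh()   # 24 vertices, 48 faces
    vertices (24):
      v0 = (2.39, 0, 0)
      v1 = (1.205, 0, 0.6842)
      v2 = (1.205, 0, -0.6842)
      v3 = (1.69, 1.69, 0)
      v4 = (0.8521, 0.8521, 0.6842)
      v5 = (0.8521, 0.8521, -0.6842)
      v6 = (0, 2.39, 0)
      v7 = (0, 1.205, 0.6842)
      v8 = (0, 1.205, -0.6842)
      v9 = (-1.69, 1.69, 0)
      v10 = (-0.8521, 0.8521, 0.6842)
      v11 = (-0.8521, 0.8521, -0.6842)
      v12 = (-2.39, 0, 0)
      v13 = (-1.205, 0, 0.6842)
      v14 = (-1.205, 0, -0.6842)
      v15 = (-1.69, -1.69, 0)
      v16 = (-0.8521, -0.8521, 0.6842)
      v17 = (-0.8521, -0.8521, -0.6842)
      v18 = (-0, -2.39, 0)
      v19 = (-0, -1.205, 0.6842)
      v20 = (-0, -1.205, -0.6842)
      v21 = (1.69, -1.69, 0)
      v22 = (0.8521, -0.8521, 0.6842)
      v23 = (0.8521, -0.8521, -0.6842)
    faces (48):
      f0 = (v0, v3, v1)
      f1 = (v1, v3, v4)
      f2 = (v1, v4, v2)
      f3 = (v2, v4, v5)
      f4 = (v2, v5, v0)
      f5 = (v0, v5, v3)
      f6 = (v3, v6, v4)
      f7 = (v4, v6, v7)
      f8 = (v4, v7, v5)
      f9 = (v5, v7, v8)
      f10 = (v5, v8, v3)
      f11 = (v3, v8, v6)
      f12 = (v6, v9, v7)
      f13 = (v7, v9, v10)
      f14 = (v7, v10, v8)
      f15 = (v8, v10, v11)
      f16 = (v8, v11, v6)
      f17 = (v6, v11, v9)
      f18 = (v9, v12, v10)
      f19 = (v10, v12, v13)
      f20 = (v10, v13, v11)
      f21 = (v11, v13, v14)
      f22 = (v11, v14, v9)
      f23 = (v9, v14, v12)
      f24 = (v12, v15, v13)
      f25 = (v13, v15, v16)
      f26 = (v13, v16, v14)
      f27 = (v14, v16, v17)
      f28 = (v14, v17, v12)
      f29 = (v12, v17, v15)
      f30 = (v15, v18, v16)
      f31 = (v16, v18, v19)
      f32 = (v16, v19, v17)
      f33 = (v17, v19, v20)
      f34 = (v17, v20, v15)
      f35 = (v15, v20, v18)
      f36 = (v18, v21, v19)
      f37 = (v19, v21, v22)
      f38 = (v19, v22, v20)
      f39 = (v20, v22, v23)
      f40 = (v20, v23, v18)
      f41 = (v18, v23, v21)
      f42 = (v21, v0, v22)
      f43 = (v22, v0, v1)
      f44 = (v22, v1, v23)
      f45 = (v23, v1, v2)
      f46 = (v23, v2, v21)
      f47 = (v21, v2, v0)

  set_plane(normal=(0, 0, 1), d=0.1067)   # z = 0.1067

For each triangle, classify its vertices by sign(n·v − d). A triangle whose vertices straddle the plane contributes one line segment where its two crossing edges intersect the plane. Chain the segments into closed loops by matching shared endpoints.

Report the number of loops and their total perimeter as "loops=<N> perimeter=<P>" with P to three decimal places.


Straddling triangles (32 of 48):
  (v0,v3,v1) [--+] → (1.61436, 1.42645, 0.1067)–(2.2052, 0, 0.1067)  len=1.5440
  (v1,v3,v4) [+-+] → (1.61436, 1.42645, 0.1067)–(1.55933, 1.55933, 0.1067)  len=0.1438
  (v1,v4,v2) [++-] → (1.00103, 0.492492, 0.1067)–(1.205, 0, 0.1067)  len=0.5331
  (v2,v4,v5) [-+-] → (1.00103, 0.492492, 0.1067)–(0.8521, 0.8521, 0.1067)  len=0.3892
  (v3,v6,v4) [--+] → (0.132884, 2.15017, 0.1067)–(1.55933, 1.55933, 0.1067)  len=1.5440
  (v4,v6,v7) [+-+] → (0.132884, 2.15017, 0.1067)–(0, 2.2052, 0.1067)  len=0.1438
  (v4,v7,v5) [++-] → (0.359608, 1.05607, 0.1067)–(0.8521, 0.8521, 0.1067)  len=0.5331
  (v5,v7,v8) [-+-] → (0.359608, 1.05607, 0.1067)–(0, 1.205, 0.1067)  len=0.3892
  (v6,v9,v7) [--+] → (-1.42645, 1.61436, 0.1067)–(0, 2.2052, 0.1067)  len=1.5440
  (v7,v9,v10) [+-+] → (-1.42645, 1.61436, 0.1067)–(-1.55933, 1.55933, 0.1067)  len=0.1438
  (v7,v10,v8) [++-] → (-0.492492, 1.00103, 0.1067)–(0, 1.205, 0.1067)  len=0.5331
  (v8,v10,v11) [-+-] → (-0.492492, 1.00103, 0.1067)–(-0.8521, 0.8521, 0.1067)  len=0.3892
  (v9,v12,v10) [--+] → (-2.15017, 0.132884, 0.1067)–(-1.55933, 1.55933, 0.1067)  len=1.5440
  (v10,v12,v13) [+-+] → (-2.15017, 0.132884, 0.1067)–(-2.2052, 0, 0.1067)  len=0.1438
  (v10,v13,v11) [++-] → (-1.05607, 0.359608, 0.1067)–(-0.8521, 0.8521, 0.1067)  len=0.5331
  (v11,v13,v14) [-+-] → (-1.05607, 0.359608, 0.1067)–(-1.205, 0, 0.1067)  len=0.3892
  (v12,v15,v13) [--+] → (-1.61436, -1.42645, 0.1067)–(-2.2052, 0, 0.1067)  len=1.5440
  (v13,v15,v16) [+-+] → (-1.61436, -1.42645, 0.1067)–(-1.55933, -1.55933, 0.1067)  len=0.1438
  (v13,v16,v14) [++-] → (-1.00103, -0.492492, 0.1067)–(-1.205, 0, 0.1067)  len=0.5331
  (v14,v16,v17) [-+-] → (-1.00103, -0.492492, 0.1067)–(-0.8521, -0.8521, 0.1067)  len=0.3892
  (v15,v18,v16) [--+] → (-0.132884, -2.15017, 0.1067)–(-1.55933, -1.55933, 0.1067)  len=1.5440
  (v16,v18,v19) [+-+] → (-0.132884, -2.15017, 0.1067)–(0, -2.2052, 0.1067)  len=0.1438
  (v16,v19,v17) [++-] → (-0.359608, -1.05607, 0.1067)–(-0.8521, -0.8521, 0.1067)  len=0.5331
  (v17,v19,v20) [-+-] → (-0.359608, -1.05607, 0.1067)–(0, -1.205, 0.1067)  len=0.3892
  (v18,v21,v19) [--+] → (1.42645, -1.61436, 0.1067)–(0, -2.2052, 0.1067)  len=1.5440
  (v19,v21,v22) [+-+] → (1.42645, -1.61436, 0.1067)–(1.55933, -1.55933, 0.1067)  len=0.1438
  (v19,v22,v20) [++-] → (0.492492, -1.00103, 0.1067)–(0, -1.205, 0.1067)  len=0.5331
  (v20,v22,v23) [-+-] → (0.492492, -1.00103, 0.1067)–(0.8521, -0.8521, 0.1067)  len=0.3892
  (v21,v0,v22) [--+] → (2.15017, -0.132884, 0.1067)–(1.55933, -1.55933, 0.1067)  len=1.5440
  (v22,v0,v1) [+-+] → (2.15017, -0.132884, 0.1067)–(2.2052, 0, 0.1067)  len=0.1438
  (v22,v1,v23) [++-] → (1.05607, -0.359608, 0.1067)–(0.8521, -0.8521, 0.1067)  len=0.5331
  (v23,v1,v2) [-+-] → (1.05607, -0.359608, 0.1067)–(1.205, 0, 0.1067)  len=0.3892

Chained into 2 loop(s):
  loop 1: 16 segments, perimeter = 13.5024
  loop 2: 16 segments, perimeter = 7.3783
Total perimeter = 20.881

loops=2 perimeter=20.881


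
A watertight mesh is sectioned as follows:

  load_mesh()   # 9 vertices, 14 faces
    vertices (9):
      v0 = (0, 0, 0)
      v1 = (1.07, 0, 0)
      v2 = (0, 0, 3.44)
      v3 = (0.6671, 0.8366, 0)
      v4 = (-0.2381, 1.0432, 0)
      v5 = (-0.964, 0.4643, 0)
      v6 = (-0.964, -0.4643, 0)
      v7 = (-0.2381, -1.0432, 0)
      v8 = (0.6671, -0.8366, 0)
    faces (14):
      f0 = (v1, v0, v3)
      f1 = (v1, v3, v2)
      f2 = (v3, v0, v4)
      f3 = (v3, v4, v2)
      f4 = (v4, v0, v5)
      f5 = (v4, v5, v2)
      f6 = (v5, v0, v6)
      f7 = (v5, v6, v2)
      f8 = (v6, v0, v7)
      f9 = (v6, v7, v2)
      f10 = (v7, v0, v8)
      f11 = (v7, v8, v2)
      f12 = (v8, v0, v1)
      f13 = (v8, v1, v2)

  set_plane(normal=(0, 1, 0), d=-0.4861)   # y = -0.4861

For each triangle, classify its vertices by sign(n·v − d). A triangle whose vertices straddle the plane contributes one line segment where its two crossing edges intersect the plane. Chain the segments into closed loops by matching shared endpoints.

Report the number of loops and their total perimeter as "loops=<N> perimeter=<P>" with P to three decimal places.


loops=1 perimeter=5.933

Straddling triangles (6 of 14):
  (v6,v0,v7) [++-] → (-0.110947, -0.4861, 0)–(-0.936664, -0.4861, 0)  len=0.8257
  (v6,v7,v2) [+-+] → (-0.936664, -0.4861, 0)–(-0.110947, -0.4861, 1.83706)  len=2.0141
  (v7,v0,v8) [-+-] → (-0.110947, -0.4861, 0)–(0.387613, -0.4861, 0)  len=0.4986
  (v7,v8,v2) [--+] → (0.387613, -0.4861, 1.44121)–(-0.110947, -0.4861, 1.83706)  len=0.6366
  (v8,v0,v1) [-++] → (0.387613, -0.4861, 0)–(0.835898, -0.4861, 0)  len=0.4483
  (v8,v1,v2) [-++] → (0.835898, -0.4861, 0)–(0.387613, -0.4861, 1.44121)  len=1.5093

Chained into 1 loop(s):
  loop 1: 6 segments, perimeter = 5.9326
Total perimeter = 5.933


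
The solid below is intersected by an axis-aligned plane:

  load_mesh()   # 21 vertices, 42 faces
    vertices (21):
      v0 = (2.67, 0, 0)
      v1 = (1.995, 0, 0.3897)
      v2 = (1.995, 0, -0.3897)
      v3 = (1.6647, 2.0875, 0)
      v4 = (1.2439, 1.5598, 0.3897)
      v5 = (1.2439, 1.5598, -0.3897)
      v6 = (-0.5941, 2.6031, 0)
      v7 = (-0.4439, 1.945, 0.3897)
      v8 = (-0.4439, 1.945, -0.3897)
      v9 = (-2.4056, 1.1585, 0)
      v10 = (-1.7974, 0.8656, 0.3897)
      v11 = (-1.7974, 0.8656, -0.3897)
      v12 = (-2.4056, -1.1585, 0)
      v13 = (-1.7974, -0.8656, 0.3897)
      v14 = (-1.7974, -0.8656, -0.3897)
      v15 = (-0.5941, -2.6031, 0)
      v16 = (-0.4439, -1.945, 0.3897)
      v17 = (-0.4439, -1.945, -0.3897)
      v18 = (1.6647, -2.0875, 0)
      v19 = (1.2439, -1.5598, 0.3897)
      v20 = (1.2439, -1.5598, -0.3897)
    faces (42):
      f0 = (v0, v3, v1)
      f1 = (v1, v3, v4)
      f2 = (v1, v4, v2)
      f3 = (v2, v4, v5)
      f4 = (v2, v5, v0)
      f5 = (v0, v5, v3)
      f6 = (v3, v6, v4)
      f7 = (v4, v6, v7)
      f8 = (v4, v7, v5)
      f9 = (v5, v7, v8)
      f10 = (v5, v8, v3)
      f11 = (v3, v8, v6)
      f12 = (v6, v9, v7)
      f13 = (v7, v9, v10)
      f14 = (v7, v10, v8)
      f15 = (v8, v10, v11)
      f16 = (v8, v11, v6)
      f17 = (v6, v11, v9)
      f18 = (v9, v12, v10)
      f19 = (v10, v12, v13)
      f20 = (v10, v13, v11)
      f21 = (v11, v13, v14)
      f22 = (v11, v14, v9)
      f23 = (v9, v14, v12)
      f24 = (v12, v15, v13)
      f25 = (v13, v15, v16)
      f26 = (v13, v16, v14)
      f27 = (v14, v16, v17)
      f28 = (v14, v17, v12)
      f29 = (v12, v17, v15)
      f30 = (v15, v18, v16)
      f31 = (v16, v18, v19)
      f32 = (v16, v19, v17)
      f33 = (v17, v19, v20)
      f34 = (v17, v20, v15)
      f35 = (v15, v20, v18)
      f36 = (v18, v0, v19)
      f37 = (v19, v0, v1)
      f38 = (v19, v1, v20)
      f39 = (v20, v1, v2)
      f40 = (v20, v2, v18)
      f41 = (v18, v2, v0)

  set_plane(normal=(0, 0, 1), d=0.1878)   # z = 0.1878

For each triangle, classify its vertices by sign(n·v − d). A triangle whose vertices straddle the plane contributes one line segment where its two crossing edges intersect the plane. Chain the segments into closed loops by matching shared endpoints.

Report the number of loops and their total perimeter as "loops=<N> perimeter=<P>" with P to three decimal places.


Straddling triangles (28 of 42):
  (v0,v3,v1) [--+] → (1.82387, 1.08151, 0.1878)–(2.34471, 0, 0.1878)  len=1.2004
  (v1,v3,v4) [+-+] → (1.82387, 1.08151, 0.1878)–(1.46191, 1.8332, 0.1878)  len=0.8343
  (v1,v4,v2) [++-] → (1.43847, 1.15574, 0.1878)–(1.995, 0, 0.1878)  len=1.2828
  (v2,v4,v5) [-+-] → (1.43847, 1.15574, 0.1878)–(1.2439, 1.5598, 0.1878)  len=0.4485
  (v3,v6,v4) [--+] → (0.291649, 2.10032, 0.1878)–(1.46191, 1.8332, 0.1878)  len=1.2004
  (v4,v6,v7) [+-+] → (0.291649, 2.10032, 0.1878)–(-0.521717, 2.28596, 0.1878)  len=0.8343
  (v4,v7,v5) [++-] → (-0.00668314, 1.84522, 0.1878)–(1.2439, 1.5598, 0.1878)  len=1.2827
  (v5,v7,v8) [-+-] → (-0.00668314, 1.84522, 0.1878)–(-0.4439, 1.945, 0.1878)  len=0.4485
  (v6,v9,v7) [--+] → (-1.46024, 1.53752, 0.1878)–(-0.521717, 2.28596, 0.1878)  len=1.2004
  (v7,v9,v10) [+-+] → (-1.46024, 1.53752, 0.1878)–(-2.1125, 1.01735, 0.1878)  len=0.8343
  (v7,v10,v8) [++-] → (-1.44678, 1.14521, 0.1878)–(-0.4439, 1.945, 0.1878)  len=1.2827
  (v8,v10,v11) [-+-] → (-1.44678, 1.14521, 0.1878)–(-1.7974, 0.8656, 0.1878)  len=0.4485
  (v9,v12,v10) [--+] → (-2.1125, -0.183068, 0.1878)–(-2.1125, 1.01735, 0.1878)  len=1.2004
  (v10,v12,v13) [+-+] → (-2.1125, -0.183068, 0.1878)–(-2.1125, -1.01735, 0.1878)  len=0.8343
  (v10,v13,v11) [++-] → (-1.7974, -0.417141, 0.1878)–(-1.7974, 0.8656, 0.1878)  len=1.2827
  (v11,v13,v14) [-+-] → (-1.7974, -0.417141, 0.1878)–(-1.7974, -0.8656, 0.1878)  len=0.4485
  (v12,v15,v13) [--+] → (-1.17398, -1.76578, 0.1878)–(-2.1125, -1.01735, 0.1878)  len=1.2004
  (v13,v15,v16) [+-+] → (-1.17398, -1.76578, 0.1878)–(-0.521717, -2.28596, 0.1878)  len=0.8343
  (v13,v16,v14) [++-] → (-0.794518, -1.66539, 0.1878)–(-1.7974, -0.8656, 0.1878)  len=1.2827
  (v14,v16,v17) [-+-] → (-0.794518, -1.66539, 0.1878)–(-0.4439, -1.945, 0.1878)  len=0.4485
  (v15,v18,v16) [--+] → (0.648546, -2.01883, 0.1878)–(-0.521717, -2.28596, 0.1878)  len=1.2004
  (v16,v18,v19) [+-+] → (0.648546, -2.01883, 0.1878)–(1.46191, -1.8332, 0.1878)  len=0.8343
  (v16,v19,v17) [++-] → (0.806683, -1.65958, 0.1878)–(-0.4439, -1.945, 0.1878)  len=1.2827
  (v17,v19,v20) [-+-] → (0.806683, -1.65958, 0.1878)–(1.2439, -1.5598, 0.1878)  len=0.4485
  (v18,v0,v19) [--+] → (1.98275, -0.751682, 0.1878)–(1.46191, -1.8332, 0.1878)  len=1.2004
  (v19,v0,v1) [+-+] → (1.98275, -0.751682, 0.1878)–(2.34471, 0, 0.1878)  len=0.8343
  (v19,v1,v20) [++-] → (1.80043, -0.404059, 0.1878)–(1.2439, -1.5598, 0.1878)  len=1.2828
  (v20,v1,v2) [-+-] → (1.80043, -0.404059, 0.1878)–(1.995, 0, 0.1878)  len=0.4485

Chained into 2 loop(s):
  loop 1: 14 segments, perimeter = 14.2427
  loop 2: 14 segments, perimeter = 12.1184
Total perimeter = 26.361

loops=2 perimeter=26.361


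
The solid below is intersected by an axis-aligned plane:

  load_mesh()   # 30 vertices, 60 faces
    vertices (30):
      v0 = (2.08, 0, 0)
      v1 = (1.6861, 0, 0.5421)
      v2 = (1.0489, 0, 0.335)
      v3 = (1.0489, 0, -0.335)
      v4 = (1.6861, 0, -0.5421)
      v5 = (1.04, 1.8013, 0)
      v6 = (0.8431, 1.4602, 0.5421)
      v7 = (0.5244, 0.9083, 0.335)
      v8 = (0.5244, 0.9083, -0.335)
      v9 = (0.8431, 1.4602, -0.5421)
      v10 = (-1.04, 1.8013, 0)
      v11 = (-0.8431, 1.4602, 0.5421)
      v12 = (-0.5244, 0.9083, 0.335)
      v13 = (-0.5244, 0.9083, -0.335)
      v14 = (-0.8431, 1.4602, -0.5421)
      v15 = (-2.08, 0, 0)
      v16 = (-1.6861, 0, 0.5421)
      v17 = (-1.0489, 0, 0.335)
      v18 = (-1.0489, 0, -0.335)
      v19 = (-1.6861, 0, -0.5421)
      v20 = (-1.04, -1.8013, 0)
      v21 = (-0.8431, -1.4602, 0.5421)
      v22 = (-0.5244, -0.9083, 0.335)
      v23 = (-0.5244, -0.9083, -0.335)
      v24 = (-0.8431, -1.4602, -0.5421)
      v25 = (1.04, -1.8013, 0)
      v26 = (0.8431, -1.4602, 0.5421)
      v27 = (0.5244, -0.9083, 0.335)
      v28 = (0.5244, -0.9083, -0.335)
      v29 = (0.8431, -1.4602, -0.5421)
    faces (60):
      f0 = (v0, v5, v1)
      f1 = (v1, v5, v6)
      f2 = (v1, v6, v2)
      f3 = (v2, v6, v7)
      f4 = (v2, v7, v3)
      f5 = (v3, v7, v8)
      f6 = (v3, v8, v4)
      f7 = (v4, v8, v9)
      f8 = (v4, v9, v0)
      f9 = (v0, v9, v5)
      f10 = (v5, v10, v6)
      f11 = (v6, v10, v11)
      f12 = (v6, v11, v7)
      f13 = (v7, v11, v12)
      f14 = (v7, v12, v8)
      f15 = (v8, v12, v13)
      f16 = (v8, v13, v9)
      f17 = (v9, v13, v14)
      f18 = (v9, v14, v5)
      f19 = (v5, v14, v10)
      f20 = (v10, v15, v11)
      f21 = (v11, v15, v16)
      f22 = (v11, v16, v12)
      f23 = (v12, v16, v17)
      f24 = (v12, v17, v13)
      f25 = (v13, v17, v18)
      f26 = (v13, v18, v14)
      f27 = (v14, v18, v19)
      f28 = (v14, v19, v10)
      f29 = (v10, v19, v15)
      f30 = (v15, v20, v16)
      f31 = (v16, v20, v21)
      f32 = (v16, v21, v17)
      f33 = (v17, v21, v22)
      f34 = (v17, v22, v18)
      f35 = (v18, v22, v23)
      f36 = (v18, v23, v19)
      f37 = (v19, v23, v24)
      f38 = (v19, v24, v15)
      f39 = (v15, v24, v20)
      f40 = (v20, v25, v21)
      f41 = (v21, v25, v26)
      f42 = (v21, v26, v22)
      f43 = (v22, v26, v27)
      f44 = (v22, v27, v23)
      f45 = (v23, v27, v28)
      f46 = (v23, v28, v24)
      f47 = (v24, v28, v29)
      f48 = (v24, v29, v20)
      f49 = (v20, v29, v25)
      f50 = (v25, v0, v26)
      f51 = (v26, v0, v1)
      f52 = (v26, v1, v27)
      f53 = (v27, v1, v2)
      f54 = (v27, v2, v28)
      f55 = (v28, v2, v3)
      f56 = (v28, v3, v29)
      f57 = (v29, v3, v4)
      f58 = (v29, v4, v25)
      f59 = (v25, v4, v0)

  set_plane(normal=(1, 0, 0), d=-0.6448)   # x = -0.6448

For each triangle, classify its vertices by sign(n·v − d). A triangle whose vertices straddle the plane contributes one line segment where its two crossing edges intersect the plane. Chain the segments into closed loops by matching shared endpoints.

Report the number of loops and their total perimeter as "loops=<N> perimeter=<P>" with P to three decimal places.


loops=2 perimeter=7.066

Straddling triangles (24 of 60):
  (v5,v10,v6) [+-+] → (-0.6448, 1.8013, 0)–(-0.6448, 1.72971, 0.113769)  len=0.1344
  (v6,v10,v11) [+--] → (-0.6448, 1.72971, 0.113769)–(-0.6448, 1.4602, 0.5421)  len=0.5061
  (v6,v11,v7) [+-+] → (-0.6448, 1.4602, 0.5421)–(-0.6448, 1.38017, 0.512069)  len=0.0855
  (v7,v11,v12) [+-+] → (-0.6448, 1.38017, 0.512069)–(-0.6448, 1.1168, 0.413239)  len=0.2813
  (v9,v13,v14) [++-] → (-0.6448, 1.1168, -0.413239)–(-0.6448, 1.4602, -0.5421)  len=0.3668
  (v9,v14,v5) [+-+] → (-0.6448, 1.4602, -0.5421)–(-0.6448, 1.49612, -0.485014)  len=0.0674
  (v5,v14,v10) [+--] → (-0.6448, 1.49612, -0.485014)–(-0.6448, 1.8013, 0)  len=0.5730
  (v11,v16,v12) [--+] → (-0.6448, 0.814163, 0.356464)–(-0.6448, 1.1168, 0.413239)  len=0.3079
  (v12,v16,v17) [+--] → (-0.6448, 0.814163, 0.356464)–(-0.6448, 0.699798, 0.335)  len=0.1164
  (v12,v17,v13) [+-+] → (-0.6448, 0.699798, 0.335)–(-0.6448, 0.699798, -0.1812)  len=0.5162
  (v13,v17,v18) [+--] → (-0.6448, 0.699798, -0.1812)–(-0.6448, 0.699798, -0.335)  len=0.1538
  (v13,v18,v14) [+--] → (-0.6448, 0.699798, -0.335)–(-0.6448, 1.1168, -0.413239)  len=0.4243
  (v17,v21,v22) [--+] → (-0.6448, -1.1168, 0.413239)–(-0.6448, -0.699798, 0.335)  len=0.4243
  (v17,v22,v18) [-+-] → (-0.6448, -0.699798, 0.335)–(-0.6448, -0.699798, 0.1812)  len=0.1538
  (v18,v22,v23) [-++] → (-0.6448, -0.699798, 0.1812)–(-0.6448, -0.699798, -0.335)  len=0.5162
  (v18,v23,v19) [-+-] → (-0.6448, -0.699798, -0.335)–(-0.6448, -0.814163, -0.356464)  len=0.1164
  (v19,v23,v24) [-+-] → (-0.6448, -0.814163, -0.356464)–(-0.6448, -1.1168, -0.413239)  len=0.3079
  (v20,v25,v21) [-+-] → (-0.6448, -1.8013, 0)–(-0.6448, -1.49612, 0.485014)  len=0.5730
  (v21,v25,v26) [-++] → (-0.6448, -1.49612, 0.485014)–(-0.6448, -1.4602, 0.5421)  len=0.0674
  (v21,v26,v22) [-++] → (-0.6448, -1.4602, 0.5421)–(-0.6448, -1.1168, 0.413239)  len=0.3668
  (v23,v28,v24) [++-] → (-0.6448, -1.38017, -0.512069)–(-0.6448, -1.1168, -0.413239)  len=0.2813
  (v24,v28,v29) [-++] → (-0.6448, -1.38017, -0.512069)–(-0.6448, -1.4602, -0.5421)  len=0.0855
  (v24,v29,v20) [-+-] → (-0.6448, -1.4602, -0.5421)–(-0.6448, -1.72971, -0.113769)  len=0.5061
  (v20,v29,v25) [-++] → (-0.6448, -1.72971, -0.113769)–(-0.6448, -1.8013, 0)  len=0.1344

Chained into 2 loop(s):
  loop 1: 12 segments, perimeter = 3.5331
  loop 2: 12 segments, perimeter = 3.5331
Total perimeter = 7.066


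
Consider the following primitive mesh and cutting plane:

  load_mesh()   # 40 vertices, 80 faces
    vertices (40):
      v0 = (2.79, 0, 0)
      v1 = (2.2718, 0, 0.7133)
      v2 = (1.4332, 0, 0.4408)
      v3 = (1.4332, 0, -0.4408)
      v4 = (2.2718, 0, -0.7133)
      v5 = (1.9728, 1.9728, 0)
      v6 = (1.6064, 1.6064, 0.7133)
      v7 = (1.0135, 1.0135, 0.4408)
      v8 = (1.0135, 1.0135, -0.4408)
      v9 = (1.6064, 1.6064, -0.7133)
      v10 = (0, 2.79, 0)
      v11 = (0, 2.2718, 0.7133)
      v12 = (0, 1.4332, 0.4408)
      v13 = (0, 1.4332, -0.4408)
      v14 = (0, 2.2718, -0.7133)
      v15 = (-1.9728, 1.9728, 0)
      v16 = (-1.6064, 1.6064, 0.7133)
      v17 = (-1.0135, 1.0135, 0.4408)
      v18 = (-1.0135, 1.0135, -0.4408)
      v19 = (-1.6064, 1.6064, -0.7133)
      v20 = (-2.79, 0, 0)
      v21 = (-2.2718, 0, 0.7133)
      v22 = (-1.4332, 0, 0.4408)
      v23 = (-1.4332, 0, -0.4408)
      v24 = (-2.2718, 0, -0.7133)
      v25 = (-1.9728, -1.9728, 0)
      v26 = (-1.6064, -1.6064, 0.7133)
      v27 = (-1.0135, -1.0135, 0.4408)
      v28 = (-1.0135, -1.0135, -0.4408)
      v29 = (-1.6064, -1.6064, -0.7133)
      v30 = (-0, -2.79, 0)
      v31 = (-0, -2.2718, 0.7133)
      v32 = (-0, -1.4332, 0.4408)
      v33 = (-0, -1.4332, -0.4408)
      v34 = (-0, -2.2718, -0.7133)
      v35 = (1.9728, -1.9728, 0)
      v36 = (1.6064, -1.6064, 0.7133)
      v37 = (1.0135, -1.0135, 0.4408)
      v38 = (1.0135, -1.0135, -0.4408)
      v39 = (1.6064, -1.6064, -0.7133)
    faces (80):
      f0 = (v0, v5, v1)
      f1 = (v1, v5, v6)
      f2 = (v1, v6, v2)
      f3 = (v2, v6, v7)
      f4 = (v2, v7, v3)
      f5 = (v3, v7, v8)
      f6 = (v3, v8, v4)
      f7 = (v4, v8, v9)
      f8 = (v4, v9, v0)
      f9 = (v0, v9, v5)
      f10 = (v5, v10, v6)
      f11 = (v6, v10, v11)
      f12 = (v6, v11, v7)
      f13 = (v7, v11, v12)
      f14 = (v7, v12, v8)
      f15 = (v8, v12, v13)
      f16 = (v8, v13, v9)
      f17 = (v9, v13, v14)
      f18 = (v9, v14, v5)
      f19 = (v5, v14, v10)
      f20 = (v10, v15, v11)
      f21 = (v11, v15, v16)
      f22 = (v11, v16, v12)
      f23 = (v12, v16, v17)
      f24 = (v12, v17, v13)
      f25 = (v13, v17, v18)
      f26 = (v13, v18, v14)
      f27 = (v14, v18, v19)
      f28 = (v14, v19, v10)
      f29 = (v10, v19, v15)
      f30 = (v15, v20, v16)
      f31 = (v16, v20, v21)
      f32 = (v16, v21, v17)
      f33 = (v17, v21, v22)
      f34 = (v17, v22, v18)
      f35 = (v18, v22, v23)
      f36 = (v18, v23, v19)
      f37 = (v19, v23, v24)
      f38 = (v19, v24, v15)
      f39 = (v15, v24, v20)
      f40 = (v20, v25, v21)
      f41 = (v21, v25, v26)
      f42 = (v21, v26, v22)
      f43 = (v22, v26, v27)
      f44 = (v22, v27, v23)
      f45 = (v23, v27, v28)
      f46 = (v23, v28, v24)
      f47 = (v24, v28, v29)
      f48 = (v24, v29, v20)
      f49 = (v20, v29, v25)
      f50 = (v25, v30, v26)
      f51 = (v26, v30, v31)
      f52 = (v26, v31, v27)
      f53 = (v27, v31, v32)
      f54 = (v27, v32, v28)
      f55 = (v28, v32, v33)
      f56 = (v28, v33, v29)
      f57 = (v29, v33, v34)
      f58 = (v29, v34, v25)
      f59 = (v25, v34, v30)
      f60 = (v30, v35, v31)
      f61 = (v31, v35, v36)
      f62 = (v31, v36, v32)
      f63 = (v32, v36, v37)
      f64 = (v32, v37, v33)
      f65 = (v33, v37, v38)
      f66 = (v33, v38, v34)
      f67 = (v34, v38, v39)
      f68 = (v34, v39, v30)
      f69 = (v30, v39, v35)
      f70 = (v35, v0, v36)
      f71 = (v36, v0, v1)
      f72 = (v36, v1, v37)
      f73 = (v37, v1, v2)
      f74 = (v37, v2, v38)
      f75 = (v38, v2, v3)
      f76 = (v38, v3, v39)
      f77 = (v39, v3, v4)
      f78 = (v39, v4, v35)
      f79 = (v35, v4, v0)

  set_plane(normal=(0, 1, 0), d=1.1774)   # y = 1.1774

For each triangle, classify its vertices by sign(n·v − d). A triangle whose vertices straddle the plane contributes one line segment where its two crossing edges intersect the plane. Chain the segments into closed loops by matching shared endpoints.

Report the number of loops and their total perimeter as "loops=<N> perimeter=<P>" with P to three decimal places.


loops=2 perimeter=10.100

Straddling triangles (24 of 80):
  (v0,v5,v1) [-+-] → (2.30228, 1.1774, 0)–(2.09335, 1.1774, 0.287591)  len=0.3555
  (v1,v5,v6) [-++] → (2.09335, 1.1774, 0.287591)–(1.7841, 1.1774, 0.7133)  len=0.5262
  (v1,v6,v2) [-+-] → (1.7841, 1.1774, 0.7133)–(1.56015, 1.1774, 0.640527)  len=0.2355
  (v2,v6,v7) [-+-] → (1.56015, 1.1774, 0.640527)–(1.1774, 1.1774, 0.516129)  len=0.4025
  (v4,v8,v9) [--+] → (1.1774, 1.1774, -0.516129)–(1.7841, 1.1774, -0.7133)  len=0.6379
  (v4,v9,v0) [-+-] → (1.7841, 1.1774, -0.7133)–(1.92249, 1.1774, -0.522808)  len=0.2355
  (v0,v9,v5) [-++] → (1.92249, 1.1774, -0.522808)–(2.30228, 1.1774, 0)  len=0.6462
  (v6,v11,v7) [++-] → (0.881486, 1.1774, 0.476295)–(1.1774, 1.1774, 0.516129)  len=0.2986
  (v7,v11,v12) [-++] → (0.881486, 1.1774, 0.476295)–(0.617711, 1.1774, 0.4408)  len=0.2662
  (v7,v12,v8) [-+-] → (0.617711, 1.1774, 0.4408)–(0.617711, 1.1774, -0.0965202)  len=0.5373
  (v8,v12,v13) [-++] → (0.617711, 1.1774, -0.0965202)–(0.617711, 1.1774, -0.4408)  len=0.3443
  (v8,v13,v9) [-++] → (0.617711, 1.1774, -0.4408)–(1.1774, 1.1774, -0.516129)  len=0.5647
  (v12,v16,v17) [++-] → (-1.1774, 1.1774, 0.516129)–(-0.617711, 1.1774, 0.4408)  len=0.5647
  (v12,v17,v13) [+-+] → (-0.617711, 1.1774, 0.4408)–(-0.617711, 1.1774, 0.0965202)  len=0.3443
  (v13,v17,v18) [+--] → (-0.617711, 1.1774, 0.0965202)–(-0.617711, 1.1774, -0.4408)  len=0.5373
  (v13,v18,v14) [+-+] → (-0.617711, 1.1774, -0.4408)–(-0.881486, 1.1774, -0.476295)  len=0.2662
  (v14,v18,v19) [+-+] → (-0.881486, 1.1774, -0.476295)–(-1.1774, 1.1774, -0.516129)  len=0.2986
  (v15,v20,v16) [+-+] → (-2.30228, 1.1774, 0)–(-1.92249, 1.1774, 0.522808)  len=0.6462
  (v16,v20,v21) [+--] → (-1.92249, 1.1774, 0.522808)–(-1.7841, 1.1774, 0.7133)  len=0.2355
  (v16,v21,v17) [+--] → (-1.7841, 1.1774, 0.7133)–(-1.1774, 1.1774, 0.516129)  len=0.6379
  (v18,v23,v19) [--+] → (-1.56015, 1.1774, -0.640527)–(-1.1774, 1.1774, -0.516129)  len=0.4025
  (v19,v23,v24) [+--] → (-1.56015, 1.1774, -0.640527)–(-1.7841, 1.1774, -0.7133)  len=0.2355
  (v19,v24,v15) [+-+] → (-1.7841, 1.1774, -0.7133)–(-2.09335, 1.1774, -0.287591)  len=0.5262
  (v15,v24,v20) [+--] → (-2.09335, 1.1774, -0.287591)–(-2.30228, 1.1774, 0)  len=0.3555

Chained into 2 loop(s):
  loop 1: 12 segments, perimeter = 5.0502
  loop 2: 12 segments, perimeter = 5.0502
Total perimeter = 10.100


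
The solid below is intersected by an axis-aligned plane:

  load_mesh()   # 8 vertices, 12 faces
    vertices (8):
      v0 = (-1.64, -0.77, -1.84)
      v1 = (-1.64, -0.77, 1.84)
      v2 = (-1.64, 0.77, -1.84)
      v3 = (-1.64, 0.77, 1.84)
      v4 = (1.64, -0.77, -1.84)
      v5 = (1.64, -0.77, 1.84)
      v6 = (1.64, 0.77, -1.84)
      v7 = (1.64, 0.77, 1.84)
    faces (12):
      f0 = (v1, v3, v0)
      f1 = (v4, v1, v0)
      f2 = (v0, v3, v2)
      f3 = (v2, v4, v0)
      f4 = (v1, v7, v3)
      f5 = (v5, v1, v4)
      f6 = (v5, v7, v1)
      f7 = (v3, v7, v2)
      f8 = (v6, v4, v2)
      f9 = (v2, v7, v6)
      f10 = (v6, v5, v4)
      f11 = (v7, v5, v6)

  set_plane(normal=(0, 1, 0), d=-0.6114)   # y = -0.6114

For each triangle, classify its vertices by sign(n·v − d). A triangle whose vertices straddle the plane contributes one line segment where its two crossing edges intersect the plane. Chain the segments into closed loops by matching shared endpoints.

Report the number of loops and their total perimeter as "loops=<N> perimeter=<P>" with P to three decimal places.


loops=1 perimeter=13.920

Straddling triangles (8 of 12):
  (v1,v3,v0) [-+-] → (-1.64, -0.6114, 1.84)–(-1.64, -0.6114, -1.46101)  len=3.3010
  (v0,v3,v2) [-++] → (-1.64, -0.6114, -1.46101)–(-1.64, -0.6114, -1.84)  len=0.3790
  (v2,v4,v0) [+--] → (1.3022, -0.6114, -1.84)–(-1.64, -0.6114, -1.84)  len=2.9422
  (v1,v7,v3) [-++] → (-1.3022, -0.6114, 1.84)–(-1.64, -0.6114, 1.84)  len=0.3378
  (v5,v7,v1) [-+-] → (1.64, -0.6114, 1.84)–(-1.3022, -0.6114, 1.84)  len=2.9422
  (v6,v4,v2) [+-+] → (1.64, -0.6114, -1.84)–(1.3022, -0.6114, -1.84)  len=0.3378
  (v6,v5,v4) [+--] → (1.64, -0.6114, 1.46101)–(1.64, -0.6114, -1.84)  len=3.3010
  (v7,v5,v6) [+-+] → (1.64, -0.6114, 1.84)–(1.64, -0.6114, 1.46101)  len=0.3790

Chained into 1 loop(s):
  loop 1: 8 segments, perimeter = 13.9200
Total perimeter = 13.920


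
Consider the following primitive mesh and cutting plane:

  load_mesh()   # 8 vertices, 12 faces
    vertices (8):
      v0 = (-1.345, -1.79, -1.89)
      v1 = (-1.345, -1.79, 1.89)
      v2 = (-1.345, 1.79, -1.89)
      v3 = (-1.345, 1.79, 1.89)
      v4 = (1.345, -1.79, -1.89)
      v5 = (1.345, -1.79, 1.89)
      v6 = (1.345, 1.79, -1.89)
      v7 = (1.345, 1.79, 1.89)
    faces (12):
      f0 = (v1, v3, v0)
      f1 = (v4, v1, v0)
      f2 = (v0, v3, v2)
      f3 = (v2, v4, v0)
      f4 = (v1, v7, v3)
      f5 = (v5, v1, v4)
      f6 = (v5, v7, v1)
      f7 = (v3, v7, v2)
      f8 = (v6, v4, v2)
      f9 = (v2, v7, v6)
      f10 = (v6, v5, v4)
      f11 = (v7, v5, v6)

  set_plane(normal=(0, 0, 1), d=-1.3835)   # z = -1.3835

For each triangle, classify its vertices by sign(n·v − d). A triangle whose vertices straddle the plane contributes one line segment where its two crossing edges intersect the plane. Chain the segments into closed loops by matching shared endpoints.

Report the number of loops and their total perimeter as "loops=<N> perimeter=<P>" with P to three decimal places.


Straddling triangles (8 of 12):
  (v1,v3,v0) [++-] → (-1.345, -1.3103, -1.3835)–(-1.345, -1.79, -1.3835)  len=0.4797
  (v4,v1,v0) [-+-] → (0.984554, -1.79, -1.3835)–(-1.345, -1.79, -1.3835)  len=2.3296
  (v0,v3,v2) [-+-] → (-1.345, -1.3103, -1.3835)–(-1.345, 1.79, -1.3835)  len=3.1003
  (v5,v1,v4) [++-] → (0.984554, -1.79, -1.3835)–(1.345, -1.79, -1.3835)  len=0.3604
  (v3,v7,v2) [++-] → (-0.984554, 1.79, -1.3835)–(-1.345, 1.79, -1.3835)  len=0.3604
  (v2,v7,v6) [-+-] → (-0.984554, 1.79, -1.3835)–(1.345, 1.79, -1.3835)  len=2.3296
  (v6,v5,v4) [-+-] → (1.345, 1.3103, -1.3835)–(1.345, -1.79, -1.3835)  len=3.1003
  (v7,v5,v6) [++-] → (1.345, 1.3103, -1.3835)–(1.345, 1.79, -1.3835)  len=0.4797

Chained into 1 loop(s):
  loop 1: 8 segments, perimeter = 12.5400
Total perimeter = 12.540

loops=1 perimeter=12.540


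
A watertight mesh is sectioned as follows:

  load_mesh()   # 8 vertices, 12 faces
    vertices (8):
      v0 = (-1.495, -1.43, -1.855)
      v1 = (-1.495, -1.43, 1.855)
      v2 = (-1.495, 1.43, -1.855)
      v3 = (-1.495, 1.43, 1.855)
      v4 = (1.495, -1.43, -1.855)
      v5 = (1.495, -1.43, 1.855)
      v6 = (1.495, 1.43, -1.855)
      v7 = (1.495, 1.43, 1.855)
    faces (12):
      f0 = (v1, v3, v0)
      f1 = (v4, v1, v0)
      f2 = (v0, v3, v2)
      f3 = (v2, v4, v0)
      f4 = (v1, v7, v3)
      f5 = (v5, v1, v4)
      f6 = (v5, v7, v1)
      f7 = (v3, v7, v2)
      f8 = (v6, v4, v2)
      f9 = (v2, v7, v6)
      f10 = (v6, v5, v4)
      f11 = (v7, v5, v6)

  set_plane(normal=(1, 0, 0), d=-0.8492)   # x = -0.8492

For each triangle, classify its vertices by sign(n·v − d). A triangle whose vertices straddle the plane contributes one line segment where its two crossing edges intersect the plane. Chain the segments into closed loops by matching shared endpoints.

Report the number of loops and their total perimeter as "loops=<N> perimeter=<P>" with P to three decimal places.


loops=1 perimeter=13.140

Straddling triangles (8 of 12):
  (v4,v1,v0) [+--] → (-0.8492, -1.43, 1.05369)–(-0.8492, -1.43, -1.855)  len=2.9087
  (v2,v4,v0) [-+-] → (-0.8492, 0.812278, -1.855)–(-0.8492, -1.43, -1.855)  len=2.2423
  (v1,v7,v3) [-+-] → (-0.8492, -0.812278, 1.855)–(-0.8492, 1.43, 1.855)  len=2.2423
  (v5,v1,v4) [+-+] → (-0.8492, -1.43, 1.855)–(-0.8492, -1.43, 1.05369)  len=0.8013
  (v5,v7,v1) [++-] → (-0.8492, -0.812278, 1.855)–(-0.8492, -1.43, 1.855)  len=0.6177
  (v3,v7,v2) [-+-] → (-0.8492, 1.43, 1.855)–(-0.8492, 1.43, -1.05369)  len=2.9087
  (v6,v4,v2) [++-] → (-0.8492, 0.812278, -1.855)–(-0.8492, 1.43, -1.855)  len=0.6177
  (v2,v7,v6) [-++] → (-0.8492, 1.43, -1.05369)–(-0.8492, 1.43, -1.855)  len=0.8013

Chained into 1 loop(s):
  loop 1: 8 segments, perimeter = 13.1400
Total perimeter = 13.140


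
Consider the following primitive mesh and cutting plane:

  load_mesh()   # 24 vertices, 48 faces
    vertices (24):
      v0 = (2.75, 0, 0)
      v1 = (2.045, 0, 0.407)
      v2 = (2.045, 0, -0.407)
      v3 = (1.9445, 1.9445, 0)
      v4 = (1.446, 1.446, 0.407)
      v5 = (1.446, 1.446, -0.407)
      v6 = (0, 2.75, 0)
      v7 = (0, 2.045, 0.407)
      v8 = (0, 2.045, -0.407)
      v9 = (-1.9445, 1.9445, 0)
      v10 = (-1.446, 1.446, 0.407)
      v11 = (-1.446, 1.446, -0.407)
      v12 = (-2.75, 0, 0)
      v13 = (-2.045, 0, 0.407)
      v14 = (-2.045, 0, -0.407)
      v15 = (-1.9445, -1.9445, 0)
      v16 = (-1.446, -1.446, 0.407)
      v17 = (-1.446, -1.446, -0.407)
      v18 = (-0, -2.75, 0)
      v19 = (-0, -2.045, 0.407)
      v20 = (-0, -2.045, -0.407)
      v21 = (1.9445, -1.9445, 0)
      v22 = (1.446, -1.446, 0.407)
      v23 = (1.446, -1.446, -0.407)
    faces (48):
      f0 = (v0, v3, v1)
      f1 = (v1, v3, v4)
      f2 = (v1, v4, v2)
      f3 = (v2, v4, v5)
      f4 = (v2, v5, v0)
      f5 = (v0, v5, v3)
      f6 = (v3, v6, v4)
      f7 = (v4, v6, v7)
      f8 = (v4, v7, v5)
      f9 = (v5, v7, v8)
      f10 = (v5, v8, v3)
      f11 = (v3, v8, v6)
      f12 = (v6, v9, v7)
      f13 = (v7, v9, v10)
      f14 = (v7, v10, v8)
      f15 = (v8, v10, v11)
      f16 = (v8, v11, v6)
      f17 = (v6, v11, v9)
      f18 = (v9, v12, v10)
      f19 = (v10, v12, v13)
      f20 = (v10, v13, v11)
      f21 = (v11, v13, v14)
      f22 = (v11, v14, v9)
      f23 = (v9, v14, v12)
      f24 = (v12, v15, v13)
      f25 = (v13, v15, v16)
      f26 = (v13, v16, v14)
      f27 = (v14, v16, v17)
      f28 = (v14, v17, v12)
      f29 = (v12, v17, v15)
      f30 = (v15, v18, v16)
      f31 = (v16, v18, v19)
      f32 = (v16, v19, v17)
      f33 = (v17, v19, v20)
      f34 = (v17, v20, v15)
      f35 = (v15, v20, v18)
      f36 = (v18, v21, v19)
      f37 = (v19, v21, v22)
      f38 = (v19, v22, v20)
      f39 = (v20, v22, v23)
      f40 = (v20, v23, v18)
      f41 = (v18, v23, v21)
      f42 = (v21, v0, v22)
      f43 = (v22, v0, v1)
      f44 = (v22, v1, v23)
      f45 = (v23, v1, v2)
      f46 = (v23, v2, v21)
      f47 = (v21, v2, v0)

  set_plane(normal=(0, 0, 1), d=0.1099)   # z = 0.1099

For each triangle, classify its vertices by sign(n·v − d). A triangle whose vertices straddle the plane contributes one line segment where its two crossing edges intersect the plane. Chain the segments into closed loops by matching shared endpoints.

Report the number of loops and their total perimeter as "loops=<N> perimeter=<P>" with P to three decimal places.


Straddling triangles (32 of 48):
  (v0,v3,v1) [--+] → (1.97164, 1.41944, 0.1099)–(2.55963, 0, 0.1099)  len=1.5364
  (v1,v3,v4) [+-+] → (1.97164, 1.41944, 0.1099)–(1.80989, 1.80989, 0.1099)  len=0.4226
  (v1,v4,v2) [++-] → (1.66463, 0.918228, 0.1099)–(2.045, 0, 0.1099)  len=0.9939
  (v2,v4,v5) [-+-] → (1.66463, 0.918228, 0.1099)–(1.446, 1.446, 0.1099)  len=0.5713
  (v3,v6,v4) [--+] → (0.390456, 2.39789, 0.1099)–(1.80989, 1.80989, 0.1099)  len=1.5364
  (v4,v6,v7) [+-+] → (0.390456, 2.39789, 0.1099)–(0, 2.55963, 0.1099)  len=0.4226
  (v4,v7,v5) [++-] → (0.527772, 1.82637, 0.1099)–(1.446, 1.446, 0.1099)  len=0.9939
  (v5,v7,v8) [-+-] → (0.527772, 1.82637, 0.1099)–(0, 2.045, 0.1099)  len=0.5713
  (v6,v9,v7) [--+] → (-1.41944, 1.97164, 0.1099)–(0, 2.55963, 0.1099)  len=1.5364
  (v7,v9,v10) [+-+] → (-1.41944, 1.97164, 0.1099)–(-1.80989, 1.80989, 0.1099)  len=0.4226
  (v7,v10,v8) [++-] → (-0.918228, 1.66463, 0.1099)–(0, 2.045, 0.1099)  len=0.9939
  (v8,v10,v11) [-+-] → (-0.918228, 1.66463, 0.1099)–(-1.446, 1.446, 0.1099)  len=0.5713
  (v9,v12,v10) [--+] → (-2.39789, 0.390456, 0.1099)–(-1.80989, 1.80989, 0.1099)  len=1.5364
  (v10,v12,v13) [+-+] → (-2.39789, 0.390456, 0.1099)–(-2.55963, 0, 0.1099)  len=0.4226
  (v10,v13,v11) [++-] → (-1.82637, 0.527772, 0.1099)–(-1.446, 1.446, 0.1099)  len=0.9939
  (v11,v13,v14) [-+-] → (-1.82637, 0.527772, 0.1099)–(-2.045, 0, 0.1099)  len=0.5713
  (v12,v15,v13) [--+] → (-1.97164, -1.41944, 0.1099)–(-2.55963, 0, 0.1099)  len=1.5364
  (v13,v15,v16) [+-+] → (-1.97164, -1.41944, 0.1099)–(-1.80989, -1.80989, 0.1099)  len=0.4226
  (v13,v16,v14) [++-] → (-1.66463, -0.918228, 0.1099)–(-2.045, 0, 0.1099)  len=0.9939
  (v14,v16,v17) [-+-] → (-1.66463, -0.918228, 0.1099)–(-1.446, -1.446, 0.1099)  len=0.5713
  (v15,v18,v16) [--+] → (-0.390456, -2.39789, 0.1099)–(-1.80989, -1.80989, 0.1099)  len=1.5364
  (v16,v18,v19) [+-+] → (-0.390456, -2.39789, 0.1099)–(0, -2.55963, 0.1099)  len=0.4226
  (v16,v19,v17) [++-] → (-0.527772, -1.82637, 0.1099)–(-1.446, -1.446, 0.1099)  len=0.9939
  (v17,v19,v20) [-+-] → (-0.527772, -1.82637, 0.1099)–(0, -2.045, 0.1099)  len=0.5713
  (v18,v21,v19) [--+] → (1.41944, -1.97164, 0.1099)–(0, -2.55963, 0.1099)  len=1.5364
  (v19,v21,v22) [+-+] → (1.41944, -1.97164, 0.1099)–(1.80989, -1.80989, 0.1099)  len=0.4226
  (v19,v22,v20) [++-] → (0.918228, -1.66463, 0.1099)–(0, -2.045, 0.1099)  len=0.9939
  (v20,v22,v23) [-+-] → (0.918228, -1.66463, 0.1099)–(1.446, -1.446, 0.1099)  len=0.5713
  (v21,v0,v22) [--+] → (2.39789, -0.390456, 0.1099)–(1.80989, -1.80989, 0.1099)  len=1.5364
  (v22,v0,v1) [+-+] → (2.39789, -0.390456, 0.1099)–(2.55963, 0, 0.1099)  len=0.4226
  (v22,v1,v23) [++-] → (1.82637, -0.527772, 0.1099)–(1.446, -1.446, 0.1099)  len=0.9939
  (v23,v1,v2) [-+-] → (1.82637, -0.527772, 0.1099)–(2.045, 0, 0.1099)  len=0.5713

Chained into 2 loop(s):
  loop 1: 16 segments, perimeter = 15.6723
  loop 2: 16 segments, perimeter = 12.5213
Total perimeter = 28.194

loops=2 perimeter=28.194


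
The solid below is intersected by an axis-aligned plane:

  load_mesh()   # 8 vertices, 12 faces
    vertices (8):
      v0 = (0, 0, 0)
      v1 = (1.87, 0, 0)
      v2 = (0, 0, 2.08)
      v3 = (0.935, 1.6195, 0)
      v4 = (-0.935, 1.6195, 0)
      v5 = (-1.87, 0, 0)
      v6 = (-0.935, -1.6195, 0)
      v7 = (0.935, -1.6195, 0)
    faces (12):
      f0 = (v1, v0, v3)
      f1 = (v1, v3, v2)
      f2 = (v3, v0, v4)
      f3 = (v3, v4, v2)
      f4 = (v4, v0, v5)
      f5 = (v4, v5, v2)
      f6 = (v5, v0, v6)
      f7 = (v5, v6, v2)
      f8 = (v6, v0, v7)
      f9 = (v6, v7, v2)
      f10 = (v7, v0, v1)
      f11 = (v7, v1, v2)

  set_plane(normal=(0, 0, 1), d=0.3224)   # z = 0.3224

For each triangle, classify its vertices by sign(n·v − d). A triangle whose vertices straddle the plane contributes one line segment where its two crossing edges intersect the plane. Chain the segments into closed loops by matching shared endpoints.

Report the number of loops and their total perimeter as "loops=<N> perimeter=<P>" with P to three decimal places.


Straddling triangles (6 of 12):
  (v1,v3,v2) [--+] → (0.790075, 1.36848, 0.3224)–(1.58015, 0, 0.3224)  len=1.5802
  (v3,v4,v2) [--+] → (-0.790075, 1.36848, 0.3224)–(0.790075, 1.36848, 0.3224)  len=1.5802
  (v4,v5,v2) [--+] → (-1.58015, 0, 0.3224)–(-0.790075, 1.36848, 0.3224)  len=1.5802
  (v5,v6,v2) [--+] → (-0.790075, -1.36848, 0.3224)–(-1.58015, 0, 0.3224)  len=1.5802
  (v6,v7,v2) [--+] → (0.790075, -1.36848, 0.3224)–(-0.790075, -1.36848, 0.3224)  len=1.5802
  (v7,v1,v2) [--+] → (1.58015, 0, 0.3224)–(0.790075, -1.36848, 0.3224)  len=1.5802

Chained into 1 loop(s):
  loop 1: 6 segments, perimeter = 9.4810
Total perimeter = 9.481

loops=1 perimeter=9.481
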